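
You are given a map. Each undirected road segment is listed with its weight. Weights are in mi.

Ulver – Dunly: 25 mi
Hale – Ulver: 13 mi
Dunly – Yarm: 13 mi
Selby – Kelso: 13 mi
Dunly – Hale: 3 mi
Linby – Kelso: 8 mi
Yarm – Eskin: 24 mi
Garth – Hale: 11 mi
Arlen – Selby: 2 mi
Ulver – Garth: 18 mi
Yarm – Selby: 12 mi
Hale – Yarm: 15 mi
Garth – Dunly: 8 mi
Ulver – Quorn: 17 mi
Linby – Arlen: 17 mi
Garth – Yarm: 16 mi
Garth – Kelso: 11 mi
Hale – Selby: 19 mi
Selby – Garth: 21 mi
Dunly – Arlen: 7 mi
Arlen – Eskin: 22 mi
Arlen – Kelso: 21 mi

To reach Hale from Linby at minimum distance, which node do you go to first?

Arlen

Enumerating some paths:
Linby → Kelso → Garth → Hale: 8+11+11 = 30
Linby → Kelso → Garth → Dunly → Hale: 8+11+8+3 = 30
Linby → Arlen → Dunly → Hale: 17+7+3 = 27
Cheapest is Linby → Arlen → Dunly → Hale at 27 mi.
So from Linby the first move is to Arlen.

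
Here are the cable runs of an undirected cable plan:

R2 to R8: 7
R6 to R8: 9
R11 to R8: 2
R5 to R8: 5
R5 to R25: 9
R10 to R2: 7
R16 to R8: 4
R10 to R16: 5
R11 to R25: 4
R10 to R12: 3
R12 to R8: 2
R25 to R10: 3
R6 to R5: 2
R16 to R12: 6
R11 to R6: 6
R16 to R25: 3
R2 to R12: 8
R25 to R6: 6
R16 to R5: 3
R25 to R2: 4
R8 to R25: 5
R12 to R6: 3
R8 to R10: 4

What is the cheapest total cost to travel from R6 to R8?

5

Candidate routes:
R6 - R11 - R8: 6+2 = 8
R6 - R12 - R8: 3+2 = 5
R6 - R5 - R8: 2+5 = 7
Cheapest is R6 - R12 - R8 at 5.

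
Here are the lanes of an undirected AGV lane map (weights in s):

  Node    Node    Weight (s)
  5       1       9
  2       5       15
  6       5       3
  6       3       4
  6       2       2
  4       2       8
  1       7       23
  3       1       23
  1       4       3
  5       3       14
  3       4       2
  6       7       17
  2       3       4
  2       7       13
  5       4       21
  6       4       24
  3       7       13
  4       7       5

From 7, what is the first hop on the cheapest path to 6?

4

Candidate routes:
7 - 4 - 3 - 2 - 6: 5+2+4+2 = 13
7 - 4 - 3 - 6: 5+2+4 = 11
Cheapest is 7 - 4 - 3 - 6 at 11 s.
So from 7 the first move is to 4.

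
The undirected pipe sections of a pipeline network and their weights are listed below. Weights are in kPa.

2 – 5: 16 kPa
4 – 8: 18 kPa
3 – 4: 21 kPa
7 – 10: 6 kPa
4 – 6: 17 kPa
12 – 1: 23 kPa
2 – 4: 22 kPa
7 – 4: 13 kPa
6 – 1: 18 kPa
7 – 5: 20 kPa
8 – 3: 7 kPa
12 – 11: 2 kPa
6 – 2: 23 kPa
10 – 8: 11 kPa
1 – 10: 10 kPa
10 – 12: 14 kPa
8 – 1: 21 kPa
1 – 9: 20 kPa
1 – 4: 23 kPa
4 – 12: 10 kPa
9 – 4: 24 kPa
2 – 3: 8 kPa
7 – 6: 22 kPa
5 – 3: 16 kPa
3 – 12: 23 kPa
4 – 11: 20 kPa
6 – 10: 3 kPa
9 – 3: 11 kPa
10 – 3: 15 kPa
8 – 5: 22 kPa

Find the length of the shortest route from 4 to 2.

Settle nodes by increasing distance from 4:
4: 0
12: 10  (via 4)
11: 12  (via 12)
7: 13  (via 4)
6: 17  (via 4)
8: 18  (via 4)
10: 19  (via 7)
3: 21  (via 4)
2: 22  (via 4)
Shortest route: 4–2 = 22 kPa.

22 kPa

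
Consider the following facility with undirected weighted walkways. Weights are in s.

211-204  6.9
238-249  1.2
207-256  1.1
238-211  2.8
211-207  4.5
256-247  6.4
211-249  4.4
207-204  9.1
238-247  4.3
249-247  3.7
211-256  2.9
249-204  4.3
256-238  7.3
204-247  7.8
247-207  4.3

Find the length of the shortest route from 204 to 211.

Running Dijkstra from 204:
204: 0
249: 4.3  (via 204)
238: 5.5  (via 249)
211: 6.9  (via 204)
Shortest route: 204 → 211 = 6.9 s.

6.9 s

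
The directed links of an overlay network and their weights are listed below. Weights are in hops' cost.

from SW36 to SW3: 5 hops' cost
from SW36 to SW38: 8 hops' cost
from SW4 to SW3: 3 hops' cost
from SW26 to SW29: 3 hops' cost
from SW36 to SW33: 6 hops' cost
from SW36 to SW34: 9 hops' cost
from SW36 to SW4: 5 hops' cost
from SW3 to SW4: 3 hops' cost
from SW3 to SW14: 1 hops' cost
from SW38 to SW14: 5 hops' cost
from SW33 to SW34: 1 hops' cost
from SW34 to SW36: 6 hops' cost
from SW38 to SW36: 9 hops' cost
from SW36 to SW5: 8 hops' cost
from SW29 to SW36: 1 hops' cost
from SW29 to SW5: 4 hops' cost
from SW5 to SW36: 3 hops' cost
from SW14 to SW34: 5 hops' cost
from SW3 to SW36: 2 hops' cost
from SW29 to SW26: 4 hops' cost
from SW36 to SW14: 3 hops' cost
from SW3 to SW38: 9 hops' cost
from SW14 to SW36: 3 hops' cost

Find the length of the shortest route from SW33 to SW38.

15 hops' cost

Settle nodes by increasing distance from SW33:
SW33: 0
SW34: 1  (via SW33)
SW36: 7  (via SW34)
SW14: 10  (via SW36)
SW3: 12  (via SW36)
SW4: 12  (via SW36)
SW5: 15  (via SW36)
SW38: 15  (via SW36)
Shortest route: SW33–SW34–SW36–SW38 = 15 hops' cost.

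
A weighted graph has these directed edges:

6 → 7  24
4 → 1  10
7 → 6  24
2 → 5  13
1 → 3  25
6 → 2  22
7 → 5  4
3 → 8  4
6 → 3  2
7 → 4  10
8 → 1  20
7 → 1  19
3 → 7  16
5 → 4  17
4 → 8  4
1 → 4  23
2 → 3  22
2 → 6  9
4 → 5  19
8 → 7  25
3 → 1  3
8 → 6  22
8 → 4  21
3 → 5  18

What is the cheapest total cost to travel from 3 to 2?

48

Enumerating some paths:
3 → 7 → 4 → 8 → 6 → 2: 16+10+4+22+22 = 74
3 → 7 → 6 → 2: 16+24+22 = 62
3 → 1 → 4 → 8 → 6 → 2: 3+23+4+22+22 = 74
3 → 8 → 6 → 2: 4+22+22 = 48
The minimum is 48 via 3 → 8 → 6 → 2.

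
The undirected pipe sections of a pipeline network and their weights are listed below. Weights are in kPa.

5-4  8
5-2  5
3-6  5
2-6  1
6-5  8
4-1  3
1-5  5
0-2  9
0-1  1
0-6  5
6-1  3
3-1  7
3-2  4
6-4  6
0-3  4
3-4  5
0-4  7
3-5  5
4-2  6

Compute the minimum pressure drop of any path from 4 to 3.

Compare a few routes:
4 - 1 - 0 - 3: 3+1+4 = 8
4 - 3: 5 = 5
Cheapest is 4 - 3 at 5 kPa.

5 kPa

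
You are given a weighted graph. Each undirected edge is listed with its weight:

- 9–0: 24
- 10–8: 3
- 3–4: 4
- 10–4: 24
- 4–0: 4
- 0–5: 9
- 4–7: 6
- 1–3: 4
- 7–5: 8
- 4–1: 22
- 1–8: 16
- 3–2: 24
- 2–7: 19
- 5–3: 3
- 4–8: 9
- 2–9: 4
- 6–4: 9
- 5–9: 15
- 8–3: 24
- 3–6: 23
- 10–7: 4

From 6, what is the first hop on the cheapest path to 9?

4

Enumerating some paths:
6 → 4 → 0 → 5 → 9: 9+4+9+15 = 37
6 → 4 → 3 → 5 → 9: 9+4+3+15 = 31
Cheapest is 6 → 4 → 3 → 5 → 9 at 31.
So from 6 the first move is to 4.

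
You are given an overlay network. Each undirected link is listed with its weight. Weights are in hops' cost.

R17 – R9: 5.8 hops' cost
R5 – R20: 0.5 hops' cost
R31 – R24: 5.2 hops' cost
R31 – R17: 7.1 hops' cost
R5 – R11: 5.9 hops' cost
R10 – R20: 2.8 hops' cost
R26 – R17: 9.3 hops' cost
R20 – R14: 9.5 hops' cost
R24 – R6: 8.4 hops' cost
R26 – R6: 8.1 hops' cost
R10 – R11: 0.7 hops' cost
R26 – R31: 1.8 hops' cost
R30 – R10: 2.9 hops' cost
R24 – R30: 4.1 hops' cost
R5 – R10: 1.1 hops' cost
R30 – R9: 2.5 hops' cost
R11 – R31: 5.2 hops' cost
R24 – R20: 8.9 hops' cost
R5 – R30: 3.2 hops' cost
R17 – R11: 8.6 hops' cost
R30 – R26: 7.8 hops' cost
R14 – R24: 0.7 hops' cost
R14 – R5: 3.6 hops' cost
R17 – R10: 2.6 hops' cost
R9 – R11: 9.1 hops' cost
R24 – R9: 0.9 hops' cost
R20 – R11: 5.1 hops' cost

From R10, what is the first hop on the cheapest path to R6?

Enumerating some paths:
R10–R30–R9–R24–R6: 2.9+2.5+0.9+8.4 = 14.7
R10–R5–R14–R24–R6: 1.1+3.6+0.7+8.4 = 13.8
R10–R30–R24–R6: 2.9+4.1+8.4 = 15.4
The minimum is 13.8 hops' cost via R10–R5–R14–R24–R6.
So from R10 the first move is to R5.

R5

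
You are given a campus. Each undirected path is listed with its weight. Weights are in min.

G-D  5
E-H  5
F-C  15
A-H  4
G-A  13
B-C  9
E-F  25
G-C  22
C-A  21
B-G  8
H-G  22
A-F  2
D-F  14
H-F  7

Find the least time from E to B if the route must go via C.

Shortest E→C: E–H–A–F–C = 26
Shortest C→B: C–B = 9
Total via C: 26 + 9 = 35 min.

35 min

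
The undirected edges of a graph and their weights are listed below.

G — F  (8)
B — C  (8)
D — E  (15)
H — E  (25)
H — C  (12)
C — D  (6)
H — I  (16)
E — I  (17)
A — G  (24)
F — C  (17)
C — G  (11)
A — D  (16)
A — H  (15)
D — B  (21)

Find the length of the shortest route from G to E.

Shortest distances from G:
G: 0
F: 8  (via G)
C: 11  (via G)
D: 17  (via C)
B: 19  (via C)
H: 23  (via C)
A: 24  (via G)
E: 32  (via D)
Shortest route: G → C → D → E = 32.

32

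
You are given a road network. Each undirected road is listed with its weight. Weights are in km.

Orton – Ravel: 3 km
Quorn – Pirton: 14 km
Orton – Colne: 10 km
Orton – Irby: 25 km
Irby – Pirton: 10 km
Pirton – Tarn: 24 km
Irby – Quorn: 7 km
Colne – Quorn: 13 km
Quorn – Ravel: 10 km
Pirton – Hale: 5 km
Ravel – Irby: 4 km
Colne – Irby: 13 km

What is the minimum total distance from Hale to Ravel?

19 km

Compare a few routes:
Hale–Pirton–Irby–Ravel: 5+10+4 = 19
Hale–Pirton–Irby–Quorn–Ravel: 5+10+7+10 = 32
Hale–Pirton–Quorn–Irby–Ravel: 5+14+7+4 = 30
Hale–Pirton–Quorn–Ravel: 5+14+10 = 29
The minimum is 19 km via Hale–Pirton–Irby–Ravel.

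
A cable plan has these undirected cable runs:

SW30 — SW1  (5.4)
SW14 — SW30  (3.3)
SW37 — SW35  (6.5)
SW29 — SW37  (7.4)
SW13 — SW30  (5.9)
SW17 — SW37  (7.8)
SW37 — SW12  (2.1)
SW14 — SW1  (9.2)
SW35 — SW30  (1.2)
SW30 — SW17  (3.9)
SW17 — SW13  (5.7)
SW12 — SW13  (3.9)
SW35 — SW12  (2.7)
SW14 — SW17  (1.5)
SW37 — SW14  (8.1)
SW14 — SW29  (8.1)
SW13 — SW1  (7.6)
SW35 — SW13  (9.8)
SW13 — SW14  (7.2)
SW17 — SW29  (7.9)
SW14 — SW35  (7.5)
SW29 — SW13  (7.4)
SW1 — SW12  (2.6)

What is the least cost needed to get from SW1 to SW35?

Candidate routes:
SW1–SW30–SW35: 5.4+1.2 = 6.6
SW1–SW12–SW35: 2.6+2.7 = 5.3
Cheapest is SW1–SW12–SW35 at 5.3.

5.3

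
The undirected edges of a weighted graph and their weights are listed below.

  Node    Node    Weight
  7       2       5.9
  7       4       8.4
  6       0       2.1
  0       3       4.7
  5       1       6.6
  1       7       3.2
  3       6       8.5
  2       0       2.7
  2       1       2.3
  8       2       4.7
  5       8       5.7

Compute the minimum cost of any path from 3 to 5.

Shortest distances from 3:
3: 0
0: 4.7  (via 3)
6: 6.8  (via 0)
2: 7.4  (via 0)
1: 9.7  (via 2)
8: 12.1  (via 2)
7: 12.9  (via 1)
5: 16.3  (via 1)
Shortest route: 3 → 0 → 2 → 1 → 5 = 16.3.

16.3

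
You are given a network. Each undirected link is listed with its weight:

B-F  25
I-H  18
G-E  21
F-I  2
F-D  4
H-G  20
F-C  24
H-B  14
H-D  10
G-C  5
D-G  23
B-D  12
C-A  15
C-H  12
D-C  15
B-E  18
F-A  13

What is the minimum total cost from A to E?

41

Shortest distances from A:
A: 0
F: 13  (via A)
C: 15  (via A)
I: 15  (via F)
D: 17  (via F)
G: 20  (via C)
H: 27  (via C)
B: 29  (via D)
E: 41  (via G)
Shortest route: A → C → G → E = 41.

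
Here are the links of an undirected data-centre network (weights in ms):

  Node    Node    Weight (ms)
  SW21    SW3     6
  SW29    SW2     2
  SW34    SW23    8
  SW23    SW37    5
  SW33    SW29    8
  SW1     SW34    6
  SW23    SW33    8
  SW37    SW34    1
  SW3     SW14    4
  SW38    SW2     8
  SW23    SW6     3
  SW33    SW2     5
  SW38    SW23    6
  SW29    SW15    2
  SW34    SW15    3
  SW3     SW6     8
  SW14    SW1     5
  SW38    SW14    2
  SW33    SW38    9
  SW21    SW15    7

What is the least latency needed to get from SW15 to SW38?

Running Dijkstra from SW15:
SW15: 0
SW29: 2  (via SW15)
SW34: 3  (via SW15)
SW37: 4  (via SW34)
SW2: 4  (via SW29)
SW21: 7  (via SW15)
SW33: 9  (via SW2)
SW23: 9  (via SW37)
SW1: 9  (via SW34)
SW6: 12  (via SW23)
SW38: 12  (via SW2)
Shortest route: SW15 → SW29 → SW2 → SW38 = 12 ms.

12 ms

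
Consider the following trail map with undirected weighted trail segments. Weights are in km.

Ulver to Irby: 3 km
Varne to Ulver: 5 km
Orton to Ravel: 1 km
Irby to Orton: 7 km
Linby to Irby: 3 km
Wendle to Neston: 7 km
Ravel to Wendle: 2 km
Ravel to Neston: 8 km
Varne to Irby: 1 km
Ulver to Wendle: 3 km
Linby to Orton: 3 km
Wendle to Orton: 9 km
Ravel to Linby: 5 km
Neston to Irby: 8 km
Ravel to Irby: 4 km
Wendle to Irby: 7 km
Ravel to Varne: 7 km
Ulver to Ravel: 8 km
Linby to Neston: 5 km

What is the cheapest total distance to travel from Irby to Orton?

Running Dijkstra from Irby:
Irby: 0
Varne: 1  (via Irby)
Linby: 3  (via Irby)
Ulver: 3  (via Irby)
Ravel: 4  (via Irby)
Orton: 5  (via Ravel)
Shortest route: Irby → Ravel → Orton = 5 km.

5 km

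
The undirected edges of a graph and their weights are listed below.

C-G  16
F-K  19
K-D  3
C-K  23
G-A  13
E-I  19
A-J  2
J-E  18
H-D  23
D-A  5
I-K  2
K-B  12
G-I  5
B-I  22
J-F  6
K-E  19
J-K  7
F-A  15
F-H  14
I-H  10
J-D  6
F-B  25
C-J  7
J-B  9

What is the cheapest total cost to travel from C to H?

26

Settle nodes by increasing distance from C:
C: 0
J: 7  (via C)
A: 9  (via J)
D: 13  (via J)
F: 13  (via J)
K: 14  (via J)
B: 16  (via J)
G: 16  (via C)
I: 16  (via K)
E: 25  (via J)
H: 26  (via I)
Shortest route: C → J → K → I → H = 26.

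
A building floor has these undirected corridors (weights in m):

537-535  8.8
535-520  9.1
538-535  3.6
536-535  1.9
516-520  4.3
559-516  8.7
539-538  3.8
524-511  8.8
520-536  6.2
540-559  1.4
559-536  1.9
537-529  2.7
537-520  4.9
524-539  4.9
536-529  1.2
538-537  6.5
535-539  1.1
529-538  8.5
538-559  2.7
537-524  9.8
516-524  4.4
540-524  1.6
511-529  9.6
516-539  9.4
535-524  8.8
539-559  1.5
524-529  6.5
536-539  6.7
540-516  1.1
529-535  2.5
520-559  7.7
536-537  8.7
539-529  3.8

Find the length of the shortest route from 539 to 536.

Settle nodes by increasing distance from 539:
539: 0
535: 1.1  (via 539)
559: 1.5  (via 539)
540: 2.9  (via 559)
536: 3  (via 535)
Shortest route: 539–535–536 = 3 m.

3 m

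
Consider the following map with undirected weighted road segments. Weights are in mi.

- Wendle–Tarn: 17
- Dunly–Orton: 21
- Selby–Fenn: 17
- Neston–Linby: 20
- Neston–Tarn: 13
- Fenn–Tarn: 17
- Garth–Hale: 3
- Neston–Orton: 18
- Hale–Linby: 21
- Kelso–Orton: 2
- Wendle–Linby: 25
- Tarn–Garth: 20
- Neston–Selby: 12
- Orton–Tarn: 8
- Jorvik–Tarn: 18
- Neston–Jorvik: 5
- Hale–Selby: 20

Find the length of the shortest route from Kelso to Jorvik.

25 mi

Shortest distances from Kelso:
Kelso: 0
Orton: 2  (via Kelso)
Tarn: 10  (via Orton)
Neston: 20  (via Orton)
Dunly: 23  (via Orton)
Jorvik: 25  (via Neston)
Shortest route: Kelso → Orton → Neston → Jorvik = 25 mi.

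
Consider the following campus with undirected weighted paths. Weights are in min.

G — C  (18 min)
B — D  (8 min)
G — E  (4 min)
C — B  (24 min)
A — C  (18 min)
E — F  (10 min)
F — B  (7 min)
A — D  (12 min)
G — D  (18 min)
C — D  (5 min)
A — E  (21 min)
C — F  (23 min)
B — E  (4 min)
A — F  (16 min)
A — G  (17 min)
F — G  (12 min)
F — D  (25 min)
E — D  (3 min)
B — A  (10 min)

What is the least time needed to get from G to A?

17 min

Compare a few routes:
G - A: 17 = 17
G - E - A: 4+21 = 25
G - E - B - A: 4+4+10 = 18
G - E - D - A: 4+3+12 = 19
The minimum is 17 min via G - A.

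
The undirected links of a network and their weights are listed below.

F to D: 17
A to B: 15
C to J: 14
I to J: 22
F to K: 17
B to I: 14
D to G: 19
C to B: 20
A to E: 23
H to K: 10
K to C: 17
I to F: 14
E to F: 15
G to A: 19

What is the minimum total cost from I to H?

Shortest distances from I:
I: 0
B: 14  (via I)
F: 14  (via I)
J: 22  (via I)
A: 29  (via B)
E: 29  (via F)
D: 31  (via F)
K: 31  (via F)
C: 34  (via B)
H: 41  (via K)
Shortest route: I → F → K → H = 41.

41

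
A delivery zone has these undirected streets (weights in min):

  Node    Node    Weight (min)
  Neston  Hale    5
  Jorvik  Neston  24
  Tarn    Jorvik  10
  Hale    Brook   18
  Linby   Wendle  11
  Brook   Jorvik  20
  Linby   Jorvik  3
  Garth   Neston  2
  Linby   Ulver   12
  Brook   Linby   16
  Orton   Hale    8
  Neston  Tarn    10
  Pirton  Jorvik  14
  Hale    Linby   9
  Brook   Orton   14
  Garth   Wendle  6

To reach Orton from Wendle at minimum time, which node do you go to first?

Garth

Candidate routes:
Wendle - Linby - Brook - Orton: 11+16+14 = 41
Wendle - Garth - Neston - Hale - Orton: 6+2+5+8 = 21
Wendle - Linby - Hale - Orton: 11+9+8 = 28
The minimum is 21 min via Wendle - Garth - Neston - Hale - Orton.
So from Wendle the first move is to Garth.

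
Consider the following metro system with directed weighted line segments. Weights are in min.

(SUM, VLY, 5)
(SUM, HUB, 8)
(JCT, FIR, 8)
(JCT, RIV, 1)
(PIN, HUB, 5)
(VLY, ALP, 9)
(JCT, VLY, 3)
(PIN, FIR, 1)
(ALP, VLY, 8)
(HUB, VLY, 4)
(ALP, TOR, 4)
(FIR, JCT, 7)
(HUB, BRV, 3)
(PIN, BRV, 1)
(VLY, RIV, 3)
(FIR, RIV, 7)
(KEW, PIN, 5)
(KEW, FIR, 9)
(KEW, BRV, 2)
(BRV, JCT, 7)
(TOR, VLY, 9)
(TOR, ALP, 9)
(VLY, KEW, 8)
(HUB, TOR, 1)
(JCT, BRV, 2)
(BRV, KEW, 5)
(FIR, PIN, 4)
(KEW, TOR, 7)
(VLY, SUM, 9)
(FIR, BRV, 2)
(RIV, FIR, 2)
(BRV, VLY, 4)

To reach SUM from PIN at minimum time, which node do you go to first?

Candidate routes:
PIN - BRV - VLY - SUM: 1+4+9 = 14
PIN - FIR - BRV - VLY - SUM: 1+2+4+9 = 16
Cheapest is PIN - BRV - VLY - SUM at 14 min.
So from PIN the first move is to BRV.

BRV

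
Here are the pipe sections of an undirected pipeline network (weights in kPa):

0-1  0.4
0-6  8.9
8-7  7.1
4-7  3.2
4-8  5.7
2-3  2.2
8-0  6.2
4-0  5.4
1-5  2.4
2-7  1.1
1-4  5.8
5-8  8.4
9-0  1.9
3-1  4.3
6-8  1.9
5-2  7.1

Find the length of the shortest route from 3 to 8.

10.4 kPa

Compare a few routes:
3 - 1 - 0 - 8: 4.3+0.4+6.2 = 10.9
3 - 2 - 7 - 4 - 8: 2.2+1.1+3.2+5.7 = 12.2
3 - 1 - 5 - 8: 4.3+2.4+8.4 = 15.1
3 - 2 - 7 - 8: 2.2+1.1+7.1 = 10.4
Cheapest is 3 - 2 - 7 - 8 at 10.4 kPa.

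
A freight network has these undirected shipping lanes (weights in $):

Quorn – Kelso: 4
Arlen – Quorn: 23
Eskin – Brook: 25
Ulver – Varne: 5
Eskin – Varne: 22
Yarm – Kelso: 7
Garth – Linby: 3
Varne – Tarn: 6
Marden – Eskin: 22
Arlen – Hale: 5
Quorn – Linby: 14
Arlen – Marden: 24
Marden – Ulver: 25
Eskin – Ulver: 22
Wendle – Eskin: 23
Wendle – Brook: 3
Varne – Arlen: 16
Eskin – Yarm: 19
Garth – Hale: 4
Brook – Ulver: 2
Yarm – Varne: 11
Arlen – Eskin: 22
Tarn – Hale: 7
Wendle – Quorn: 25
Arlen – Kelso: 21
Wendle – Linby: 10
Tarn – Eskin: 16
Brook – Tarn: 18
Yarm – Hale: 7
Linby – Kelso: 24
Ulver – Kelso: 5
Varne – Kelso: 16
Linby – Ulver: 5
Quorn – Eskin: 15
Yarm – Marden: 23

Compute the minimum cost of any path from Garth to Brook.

Settle nodes by increasing distance from Garth:
Garth: 0
Linby: 3  (via Garth)
Hale: 4  (via Garth)
Ulver: 8  (via Linby)
Arlen: 9  (via Hale)
Brook: 10  (via Ulver)
Shortest route: Garth–Linby–Ulver–Brook = $10.

$10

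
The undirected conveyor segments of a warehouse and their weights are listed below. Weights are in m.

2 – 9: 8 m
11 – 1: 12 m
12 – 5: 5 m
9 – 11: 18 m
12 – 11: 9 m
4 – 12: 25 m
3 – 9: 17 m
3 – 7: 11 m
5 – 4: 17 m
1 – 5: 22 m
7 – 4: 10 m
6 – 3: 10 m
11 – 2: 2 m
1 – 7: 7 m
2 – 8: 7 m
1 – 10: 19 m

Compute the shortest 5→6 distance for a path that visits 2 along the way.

51 m

Shortest 5→2: 5 → 12 → 11 → 2 = 16
Best 2 to 6: 2 → 9 → 3 → 6 costing 35
Total via 2: 16 + 35 = 51 m.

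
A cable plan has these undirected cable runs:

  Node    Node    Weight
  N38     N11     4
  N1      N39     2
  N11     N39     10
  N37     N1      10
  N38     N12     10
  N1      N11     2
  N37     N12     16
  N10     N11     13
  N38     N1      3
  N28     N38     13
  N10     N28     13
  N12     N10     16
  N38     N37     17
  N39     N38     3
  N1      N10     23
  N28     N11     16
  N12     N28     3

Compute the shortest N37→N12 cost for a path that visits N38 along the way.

23

Best N37 to N38: N37–N1–N38 costing 13
Shortest N38→N12: N38–N12 = 10
Total via N38: 13 + 10 = 23.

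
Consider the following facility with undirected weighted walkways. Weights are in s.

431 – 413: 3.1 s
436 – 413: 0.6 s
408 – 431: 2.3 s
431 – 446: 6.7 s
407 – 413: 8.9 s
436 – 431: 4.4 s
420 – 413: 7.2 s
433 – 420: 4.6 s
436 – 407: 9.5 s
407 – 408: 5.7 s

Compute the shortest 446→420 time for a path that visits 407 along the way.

Shortest 446→407: 446 → 431 → 408 → 407 = 14.7
Best 407 to 420: 407 → 413 → 420 costing 16.1
Total via 407: 14.7 + 16.1 = 30.8 s.

30.8 s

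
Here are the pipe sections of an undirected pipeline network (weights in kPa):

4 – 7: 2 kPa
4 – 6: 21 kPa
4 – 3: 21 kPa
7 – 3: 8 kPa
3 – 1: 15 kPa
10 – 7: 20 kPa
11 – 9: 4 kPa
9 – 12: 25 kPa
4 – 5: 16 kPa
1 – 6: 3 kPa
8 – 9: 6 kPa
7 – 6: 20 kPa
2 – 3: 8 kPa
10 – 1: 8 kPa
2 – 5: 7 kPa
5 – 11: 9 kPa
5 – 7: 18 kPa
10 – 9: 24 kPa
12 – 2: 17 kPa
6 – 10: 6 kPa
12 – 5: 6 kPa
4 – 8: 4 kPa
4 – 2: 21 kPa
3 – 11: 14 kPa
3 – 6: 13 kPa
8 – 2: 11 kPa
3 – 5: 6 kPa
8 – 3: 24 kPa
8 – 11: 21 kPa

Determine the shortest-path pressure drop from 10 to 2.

27 kPa

Running Dijkstra from 10:
10: 0
6: 6  (via 10)
1: 8  (via 10)
3: 19  (via 6)
7: 20  (via 10)
4: 22  (via 7)
9: 24  (via 10)
5: 25  (via 3)
8: 26  (via 4)
2: 27  (via 3)
Shortest route: 10 → 6 → 3 → 2 = 27 kPa.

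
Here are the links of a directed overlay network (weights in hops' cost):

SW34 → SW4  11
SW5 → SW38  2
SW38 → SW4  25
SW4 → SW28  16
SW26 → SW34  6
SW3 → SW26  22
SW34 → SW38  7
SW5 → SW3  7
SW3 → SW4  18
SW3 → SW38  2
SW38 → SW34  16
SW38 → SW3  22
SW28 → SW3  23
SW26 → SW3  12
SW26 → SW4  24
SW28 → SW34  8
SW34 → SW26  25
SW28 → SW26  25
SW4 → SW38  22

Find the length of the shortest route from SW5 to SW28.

41 hops' cost

Shortest distances from SW5:
SW5: 0
SW38: 2  (via SW5)
SW3: 7  (via SW5)
SW34: 18  (via SW38)
SW4: 25  (via SW3)
SW26: 29  (via SW3)
SW28: 41  (via SW4)
Shortest route: SW5–SW3–SW4–SW28 = 41 hops' cost.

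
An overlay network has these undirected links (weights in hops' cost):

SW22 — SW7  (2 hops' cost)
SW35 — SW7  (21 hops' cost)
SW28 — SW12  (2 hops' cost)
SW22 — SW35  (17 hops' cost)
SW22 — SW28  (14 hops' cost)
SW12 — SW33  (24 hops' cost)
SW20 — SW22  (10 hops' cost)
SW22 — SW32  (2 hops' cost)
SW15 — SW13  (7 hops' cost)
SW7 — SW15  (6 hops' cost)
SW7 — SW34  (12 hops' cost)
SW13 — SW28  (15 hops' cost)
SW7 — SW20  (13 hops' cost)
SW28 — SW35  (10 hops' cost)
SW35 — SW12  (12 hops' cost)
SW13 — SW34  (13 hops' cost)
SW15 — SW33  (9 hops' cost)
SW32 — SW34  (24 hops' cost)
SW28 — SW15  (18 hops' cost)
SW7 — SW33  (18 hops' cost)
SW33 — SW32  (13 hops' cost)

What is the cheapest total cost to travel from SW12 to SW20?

26 hops' cost

Settle nodes by increasing distance from SW12:
SW12: 0
SW28: 2  (via SW12)
SW35: 12  (via SW12)
SW22: 16  (via SW28)
SW13: 17  (via SW28)
SW7: 18  (via SW22)
SW32: 18  (via SW22)
SW15: 20  (via SW28)
SW33: 24  (via SW12)
SW20: 26  (via SW22)
Shortest route: SW12–SW28–SW22–SW20 = 26 hops' cost.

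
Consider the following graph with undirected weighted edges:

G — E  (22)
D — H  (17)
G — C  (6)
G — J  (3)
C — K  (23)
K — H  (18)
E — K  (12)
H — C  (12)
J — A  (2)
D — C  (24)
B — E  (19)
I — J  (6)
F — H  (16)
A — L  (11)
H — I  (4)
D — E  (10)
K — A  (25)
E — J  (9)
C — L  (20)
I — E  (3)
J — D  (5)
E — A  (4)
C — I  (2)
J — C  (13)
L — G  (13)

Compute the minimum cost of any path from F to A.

Candidate routes:
F–H–I–J–A: 16+4+6+2 = 28
F–H–I–C–G–J–A: 16+4+2+6+3+2 = 33
F–H–I–E–A: 16+4+3+4 = 27
F–H–I–E–J–A: 16+4+3+9+2 = 34
The minimum is 27 via F–H–I–E–A.

27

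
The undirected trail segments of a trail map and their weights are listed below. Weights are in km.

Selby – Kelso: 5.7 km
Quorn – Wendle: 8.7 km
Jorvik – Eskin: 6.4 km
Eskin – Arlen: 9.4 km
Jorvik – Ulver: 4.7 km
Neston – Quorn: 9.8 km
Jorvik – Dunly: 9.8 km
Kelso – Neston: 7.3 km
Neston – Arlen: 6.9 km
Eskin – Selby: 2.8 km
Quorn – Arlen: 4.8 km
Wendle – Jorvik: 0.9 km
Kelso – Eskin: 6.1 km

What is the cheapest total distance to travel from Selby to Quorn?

Candidate routes:
Selby - Eskin - Arlen - Quorn: 2.8+9.4+4.8 = 17
Selby - Eskin - Jorvik - Wendle - Quorn: 2.8+6.4+0.9+8.7 = 18.8
Cheapest is Selby - Eskin - Arlen - Quorn at 17 km.

17 km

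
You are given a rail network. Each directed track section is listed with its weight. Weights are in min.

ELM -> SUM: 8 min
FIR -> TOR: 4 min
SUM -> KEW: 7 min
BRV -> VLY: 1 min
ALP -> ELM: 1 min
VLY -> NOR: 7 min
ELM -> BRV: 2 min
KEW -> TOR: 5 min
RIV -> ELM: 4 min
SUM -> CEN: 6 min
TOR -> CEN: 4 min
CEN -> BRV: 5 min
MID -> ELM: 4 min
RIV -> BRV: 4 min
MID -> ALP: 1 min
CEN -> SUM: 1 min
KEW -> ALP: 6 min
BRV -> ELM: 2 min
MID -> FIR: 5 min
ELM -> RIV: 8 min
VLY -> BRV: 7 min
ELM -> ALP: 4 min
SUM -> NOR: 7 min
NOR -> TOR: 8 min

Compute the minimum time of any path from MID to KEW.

Running Dijkstra from MID:
MID: 0
ALP: 1  (via MID)
ELM: 2  (via ALP)
BRV: 4  (via ELM)
VLY: 5  (via BRV)
FIR: 5  (via MID)
TOR: 9  (via FIR)
SUM: 10  (via ELM)
RIV: 10  (via ELM)
NOR: 12  (via VLY)
CEN: 13  (via TOR)
KEW: 17  (via SUM)
Shortest route: MID–ALP–ELM–SUM–KEW = 17 min.

17 min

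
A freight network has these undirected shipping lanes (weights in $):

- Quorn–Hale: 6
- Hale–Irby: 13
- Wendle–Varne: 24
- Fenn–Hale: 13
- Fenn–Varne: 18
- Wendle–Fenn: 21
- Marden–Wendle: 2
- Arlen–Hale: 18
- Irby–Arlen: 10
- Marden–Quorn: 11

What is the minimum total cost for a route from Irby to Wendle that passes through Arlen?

Shortest Irby→Arlen: Irby → Arlen = 10
Shortest Arlen→Wendle: Arlen → Hale → Quorn → Marden → Wendle = 37
Total via Arlen: 10 + 37 = $47.

$47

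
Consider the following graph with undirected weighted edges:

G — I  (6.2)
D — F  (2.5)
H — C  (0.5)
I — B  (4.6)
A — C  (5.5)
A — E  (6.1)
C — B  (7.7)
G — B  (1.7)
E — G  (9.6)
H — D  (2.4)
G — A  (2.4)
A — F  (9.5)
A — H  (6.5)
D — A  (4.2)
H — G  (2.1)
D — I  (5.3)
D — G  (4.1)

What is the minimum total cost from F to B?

Compare a few routes:
F - D - H - G - B: 2.5+2.4+2.1+1.7 = 8.7
F - D - G - B: 2.5+4.1+1.7 = 8.3
Cheapest is F - D - G - B at 8.3.

8.3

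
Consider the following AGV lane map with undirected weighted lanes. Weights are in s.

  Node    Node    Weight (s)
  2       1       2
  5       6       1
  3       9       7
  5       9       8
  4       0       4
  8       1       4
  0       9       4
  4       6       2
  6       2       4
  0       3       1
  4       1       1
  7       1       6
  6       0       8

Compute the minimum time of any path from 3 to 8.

10 s

Shortest distances from 3:
3: 0
0: 1  (via 3)
4: 5  (via 0)
9: 5  (via 0)
1: 6  (via 4)
6: 7  (via 4)
2: 8  (via 1)
5: 8  (via 6)
8: 10  (via 1)
Shortest route: 3 → 0 → 4 → 1 → 8 = 10 s.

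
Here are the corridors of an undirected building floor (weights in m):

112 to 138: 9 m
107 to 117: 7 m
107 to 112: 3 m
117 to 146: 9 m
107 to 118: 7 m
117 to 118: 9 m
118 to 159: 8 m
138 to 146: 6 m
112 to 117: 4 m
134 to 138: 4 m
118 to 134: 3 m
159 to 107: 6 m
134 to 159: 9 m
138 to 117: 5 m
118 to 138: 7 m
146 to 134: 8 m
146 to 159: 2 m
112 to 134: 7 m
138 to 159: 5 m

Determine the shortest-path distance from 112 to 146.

11 m

Enumerating some paths:
112 → 107 → 159 → 146: 3+6+2 = 11
112 → 117 → 146: 4+9 = 13
The minimum is 11 m via 112 → 107 → 159 → 146.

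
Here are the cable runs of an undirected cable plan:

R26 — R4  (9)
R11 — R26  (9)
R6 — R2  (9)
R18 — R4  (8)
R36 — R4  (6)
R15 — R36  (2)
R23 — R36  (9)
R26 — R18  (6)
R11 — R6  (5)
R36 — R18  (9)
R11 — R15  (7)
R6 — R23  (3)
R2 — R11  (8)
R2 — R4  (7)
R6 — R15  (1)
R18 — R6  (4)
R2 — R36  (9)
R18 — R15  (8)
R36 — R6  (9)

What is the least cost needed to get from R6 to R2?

9

Compare a few routes:
R6–R2: 9 = 9
R6–R11–R2: 5+8 = 13
R6–R15–R11–R2: 1+7+8 = 16
R6–R15–R36–R2: 1+2+9 = 12
Cheapest is R6–R2 at 9.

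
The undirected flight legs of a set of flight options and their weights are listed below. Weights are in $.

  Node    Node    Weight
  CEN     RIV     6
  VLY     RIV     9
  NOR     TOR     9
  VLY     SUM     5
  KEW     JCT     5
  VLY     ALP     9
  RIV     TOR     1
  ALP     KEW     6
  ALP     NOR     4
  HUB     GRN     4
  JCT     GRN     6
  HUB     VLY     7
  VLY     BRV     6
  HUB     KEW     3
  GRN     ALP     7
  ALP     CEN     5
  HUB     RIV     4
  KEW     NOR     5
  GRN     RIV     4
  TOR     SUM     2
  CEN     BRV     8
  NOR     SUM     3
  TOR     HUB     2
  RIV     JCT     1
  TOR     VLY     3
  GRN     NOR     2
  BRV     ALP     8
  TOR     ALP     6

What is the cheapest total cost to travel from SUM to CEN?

Shortest distances from SUM:
SUM: 0
TOR: 2  (via SUM)
RIV: 3  (via TOR)
NOR: 3  (via SUM)
JCT: 4  (via RIV)
HUB: 4  (via TOR)
GRN: 5  (via NOR)
VLY: 5  (via SUM)
ALP: 7  (via NOR)
KEW: 7  (via HUB)
CEN: 9  (via RIV)
Shortest route: SUM → TOR → RIV → CEN = $9.

$9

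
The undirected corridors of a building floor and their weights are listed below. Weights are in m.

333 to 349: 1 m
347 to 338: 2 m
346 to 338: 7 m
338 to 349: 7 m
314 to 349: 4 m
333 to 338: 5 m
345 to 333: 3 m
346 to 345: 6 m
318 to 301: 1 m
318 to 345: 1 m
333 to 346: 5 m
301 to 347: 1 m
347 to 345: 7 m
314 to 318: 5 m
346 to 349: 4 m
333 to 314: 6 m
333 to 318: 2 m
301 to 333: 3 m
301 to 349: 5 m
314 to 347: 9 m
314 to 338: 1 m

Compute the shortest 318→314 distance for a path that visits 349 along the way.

Shortest 318→349: 318–333–349 = 3
Best 349 to 314: 349–314 costing 4
Total via 349: 3 + 4 = 7 m.

7 m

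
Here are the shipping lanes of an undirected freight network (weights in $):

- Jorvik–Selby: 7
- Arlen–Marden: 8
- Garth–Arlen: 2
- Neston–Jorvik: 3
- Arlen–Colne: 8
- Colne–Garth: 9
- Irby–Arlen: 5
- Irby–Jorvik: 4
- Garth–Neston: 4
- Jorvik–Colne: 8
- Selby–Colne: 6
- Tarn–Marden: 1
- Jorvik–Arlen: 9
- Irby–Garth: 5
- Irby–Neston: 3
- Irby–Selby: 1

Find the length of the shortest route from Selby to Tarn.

Compare a few routes:
Selby - Irby - Garth - Arlen - Marden - Tarn: 1+5+2+8+1 = 17
Selby - Irby - Arlen - Marden - Tarn: 1+5+8+1 = 15
Cheapest is Selby - Irby - Arlen - Marden - Tarn at $15.

$15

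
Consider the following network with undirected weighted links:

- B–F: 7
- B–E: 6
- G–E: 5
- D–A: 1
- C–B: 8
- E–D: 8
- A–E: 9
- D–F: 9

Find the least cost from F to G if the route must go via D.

22

Shortest F→D: F–D = 9
Best D to G: D–E–G costing 13
Total via D: 9 + 13 = 22.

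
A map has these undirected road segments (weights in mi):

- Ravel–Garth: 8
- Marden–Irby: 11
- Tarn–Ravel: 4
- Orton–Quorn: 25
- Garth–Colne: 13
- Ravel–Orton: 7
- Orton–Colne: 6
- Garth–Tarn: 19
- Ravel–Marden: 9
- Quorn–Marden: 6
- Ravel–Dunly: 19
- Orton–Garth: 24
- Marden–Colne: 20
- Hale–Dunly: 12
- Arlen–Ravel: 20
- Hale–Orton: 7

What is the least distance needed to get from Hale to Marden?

Running Dijkstra from Hale:
Hale: 0
Orton: 7  (via Hale)
Dunly: 12  (via Hale)
Colne: 13  (via Orton)
Ravel: 14  (via Orton)
Tarn: 18  (via Ravel)
Garth: 22  (via Ravel)
Marden: 23  (via Ravel)
Shortest route: Hale–Orton–Ravel–Marden = 23 mi.

23 mi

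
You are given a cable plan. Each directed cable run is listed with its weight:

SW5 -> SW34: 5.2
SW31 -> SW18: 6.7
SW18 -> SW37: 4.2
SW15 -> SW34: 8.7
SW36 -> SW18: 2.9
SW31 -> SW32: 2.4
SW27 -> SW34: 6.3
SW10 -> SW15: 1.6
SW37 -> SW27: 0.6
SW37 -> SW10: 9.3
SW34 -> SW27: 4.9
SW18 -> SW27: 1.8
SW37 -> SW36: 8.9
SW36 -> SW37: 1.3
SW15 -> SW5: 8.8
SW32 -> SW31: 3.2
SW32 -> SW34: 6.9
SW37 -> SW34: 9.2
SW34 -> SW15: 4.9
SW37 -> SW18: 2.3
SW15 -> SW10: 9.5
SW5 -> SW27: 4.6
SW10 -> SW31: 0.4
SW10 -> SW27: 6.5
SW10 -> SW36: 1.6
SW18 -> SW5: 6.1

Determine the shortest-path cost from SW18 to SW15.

13

Settle nodes by increasing distance from SW18:
SW18: 0
SW27: 1.8  (via SW18)
SW37: 4.2  (via SW18)
SW5: 6.1  (via SW18)
SW34: 8.1  (via SW27)
SW15: 13  (via SW34)
Shortest route: SW18 → SW27 → SW34 → SW15 = 13.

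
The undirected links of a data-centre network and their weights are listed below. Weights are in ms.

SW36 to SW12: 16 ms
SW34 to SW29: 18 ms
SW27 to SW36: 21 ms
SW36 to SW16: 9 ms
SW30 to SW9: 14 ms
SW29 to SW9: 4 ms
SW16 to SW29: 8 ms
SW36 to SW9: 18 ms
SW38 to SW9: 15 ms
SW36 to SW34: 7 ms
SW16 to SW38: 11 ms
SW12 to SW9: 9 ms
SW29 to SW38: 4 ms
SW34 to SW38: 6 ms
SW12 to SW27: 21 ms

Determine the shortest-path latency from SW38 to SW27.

34 ms

Shortest distances from SW38:
SW38: 0
SW29: 4  (via SW38)
SW34: 6  (via SW38)
SW9: 8  (via SW29)
SW16: 11  (via SW38)
SW36: 13  (via SW34)
SW12: 17  (via SW9)
SW30: 22  (via SW9)
SW27: 34  (via SW36)
Shortest route: SW38 → SW34 → SW36 → SW27 = 34 ms.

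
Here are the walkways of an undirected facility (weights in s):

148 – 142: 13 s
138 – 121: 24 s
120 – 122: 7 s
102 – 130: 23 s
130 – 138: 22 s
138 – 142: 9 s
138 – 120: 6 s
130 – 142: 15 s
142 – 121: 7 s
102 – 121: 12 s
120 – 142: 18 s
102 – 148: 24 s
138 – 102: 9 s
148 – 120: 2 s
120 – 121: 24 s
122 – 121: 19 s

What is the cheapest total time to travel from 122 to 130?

35 s

Enumerating some paths:
122 - 120 - 138 - 130: 7+6+22 = 35
122 - 120 - 138 - 142 - 130: 7+6+9+15 = 37
122 - 120 - 148 - 142 - 130: 7+2+13+15 = 37
The minimum is 35 s via 122 - 120 - 138 - 130.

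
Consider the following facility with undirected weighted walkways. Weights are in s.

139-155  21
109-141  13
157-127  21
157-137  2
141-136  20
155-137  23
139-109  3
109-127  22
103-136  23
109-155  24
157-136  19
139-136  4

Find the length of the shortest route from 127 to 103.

52 s

Running Dijkstra from 127:
127: 0
157: 21  (via 127)
109: 22  (via 127)
137: 23  (via 157)
139: 25  (via 109)
136: 29  (via 139)
141: 35  (via 109)
155: 46  (via 109)
103: 52  (via 136)
Shortest route: 127 → 109 → 139 → 136 → 103 = 52 s.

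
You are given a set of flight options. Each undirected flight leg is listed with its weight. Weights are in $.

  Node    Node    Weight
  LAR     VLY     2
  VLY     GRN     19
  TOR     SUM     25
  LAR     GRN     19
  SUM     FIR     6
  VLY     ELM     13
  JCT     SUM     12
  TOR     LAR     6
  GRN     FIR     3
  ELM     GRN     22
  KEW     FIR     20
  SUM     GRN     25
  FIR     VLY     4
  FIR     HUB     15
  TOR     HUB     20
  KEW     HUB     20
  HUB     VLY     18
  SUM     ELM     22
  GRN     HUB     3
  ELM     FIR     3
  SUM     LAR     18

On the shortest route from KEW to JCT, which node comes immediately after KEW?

Candidate routes:
KEW–HUB–GRN–FIR–SUM–JCT: 20+3+3+6+12 = 44
KEW–FIR–SUM–JCT: 20+6+12 = 38
KEW–HUB–FIR–SUM–JCT: 20+15+6+12 = 53
Cheapest is KEW–FIR–SUM–JCT at $38.
So from KEW the first move is to FIR.

FIR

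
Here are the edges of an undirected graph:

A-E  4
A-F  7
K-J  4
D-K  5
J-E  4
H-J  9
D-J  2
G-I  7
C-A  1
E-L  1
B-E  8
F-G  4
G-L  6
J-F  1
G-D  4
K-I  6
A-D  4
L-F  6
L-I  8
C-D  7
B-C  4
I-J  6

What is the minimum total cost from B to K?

14

Compare a few routes:
B → C → A → D → K: 4+1+4+5 = 14
B → E → J → K: 8+4+4 = 16
B → C → A → D → J → K: 4+1+4+2+4 = 15
The minimum is 14 via B → C → A → D → K.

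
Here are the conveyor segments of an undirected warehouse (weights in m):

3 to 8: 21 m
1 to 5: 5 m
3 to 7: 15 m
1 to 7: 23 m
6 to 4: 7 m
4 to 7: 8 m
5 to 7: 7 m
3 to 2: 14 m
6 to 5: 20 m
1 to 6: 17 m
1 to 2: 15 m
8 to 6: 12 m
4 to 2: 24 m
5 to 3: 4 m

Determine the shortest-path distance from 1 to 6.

Settle nodes by increasing distance from 1:
1: 0
5: 5  (via 1)
3: 9  (via 5)
7: 12  (via 5)
2: 15  (via 1)
6: 17  (via 1)
Shortest route: 1–6 = 17 m.

17 m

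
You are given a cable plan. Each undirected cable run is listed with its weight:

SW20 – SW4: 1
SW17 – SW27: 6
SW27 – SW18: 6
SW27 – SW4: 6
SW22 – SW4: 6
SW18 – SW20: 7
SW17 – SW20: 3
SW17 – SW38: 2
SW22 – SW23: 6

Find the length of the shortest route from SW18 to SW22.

14

Running Dijkstra from SW18:
SW18: 0
SW27: 6  (via SW18)
SW20: 7  (via SW18)
SW4: 8  (via SW20)
SW17: 10  (via SW20)
SW38: 12  (via SW17)
SW22: 14  (via SW4)
Shortest route: SW18 → SW20 → SW4 → SW22 = 14.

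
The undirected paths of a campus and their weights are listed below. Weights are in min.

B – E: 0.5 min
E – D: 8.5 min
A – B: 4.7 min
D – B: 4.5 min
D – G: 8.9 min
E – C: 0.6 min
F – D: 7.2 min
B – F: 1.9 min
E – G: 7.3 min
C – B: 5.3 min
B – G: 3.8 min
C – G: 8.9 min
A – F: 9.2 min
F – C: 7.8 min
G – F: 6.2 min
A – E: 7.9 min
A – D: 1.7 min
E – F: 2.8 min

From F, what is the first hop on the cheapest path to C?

Candidate routes:
F–B–C: 1.9+5.3 = 7.2
F–B–E–C: 1.9+0.5+0.6 = 3
F–E–C: 2.8+0.6 = 3.4
Cheapest is F–B–E–C at 3 min.
So from F the first move is to B.

B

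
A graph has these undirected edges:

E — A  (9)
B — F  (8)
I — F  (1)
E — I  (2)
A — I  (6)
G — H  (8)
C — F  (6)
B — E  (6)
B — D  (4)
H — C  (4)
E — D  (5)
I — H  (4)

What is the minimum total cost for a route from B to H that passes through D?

Shortest B→D: B → D = 4
Shortest D→H: D → E → I → H = 11
Total via D: 4 + 11 = 15.

15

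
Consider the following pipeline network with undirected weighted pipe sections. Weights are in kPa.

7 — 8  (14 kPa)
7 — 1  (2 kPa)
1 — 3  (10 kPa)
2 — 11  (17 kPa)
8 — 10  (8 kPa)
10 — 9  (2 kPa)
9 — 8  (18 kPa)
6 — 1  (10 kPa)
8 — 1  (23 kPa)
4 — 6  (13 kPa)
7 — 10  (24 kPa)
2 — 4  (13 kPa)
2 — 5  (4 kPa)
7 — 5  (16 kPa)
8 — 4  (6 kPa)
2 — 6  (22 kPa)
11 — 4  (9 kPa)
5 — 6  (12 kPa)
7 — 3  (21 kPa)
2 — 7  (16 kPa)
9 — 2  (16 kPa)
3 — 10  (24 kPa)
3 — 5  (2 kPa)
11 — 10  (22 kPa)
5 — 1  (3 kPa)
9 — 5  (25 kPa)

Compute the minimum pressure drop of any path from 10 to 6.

Settle nodes by increasing distance from 10:
10: 0
9: 2  (via 10)
8: 8  (via 10)
4: 14  (via 8)
2: 18  (via 9)
5: 22  (via 2)
7: 22  (via 8)
11: 22  (via 10)
1: 24  (via 7)
3: 24  (via 10)
6: 27  (via 4)
Shortest route: 10 → 8 → 4 → 6 = 27 kPa.

27 kPa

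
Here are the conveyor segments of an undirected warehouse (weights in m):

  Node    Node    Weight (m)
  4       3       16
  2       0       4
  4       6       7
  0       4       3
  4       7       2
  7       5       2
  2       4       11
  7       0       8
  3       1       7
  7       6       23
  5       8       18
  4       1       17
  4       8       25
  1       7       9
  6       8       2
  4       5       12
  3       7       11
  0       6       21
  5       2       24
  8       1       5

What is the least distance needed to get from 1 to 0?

Compare a few routes:
1–7–4–0: 9+2+3 = 14
1–4–0: 17+3 = 20
1–8–6–4–0: 5+2+7+3 = 17
1–7–0: 9+8 = 17
Cheapest is 1–7–4–0 at 14 m.

14 m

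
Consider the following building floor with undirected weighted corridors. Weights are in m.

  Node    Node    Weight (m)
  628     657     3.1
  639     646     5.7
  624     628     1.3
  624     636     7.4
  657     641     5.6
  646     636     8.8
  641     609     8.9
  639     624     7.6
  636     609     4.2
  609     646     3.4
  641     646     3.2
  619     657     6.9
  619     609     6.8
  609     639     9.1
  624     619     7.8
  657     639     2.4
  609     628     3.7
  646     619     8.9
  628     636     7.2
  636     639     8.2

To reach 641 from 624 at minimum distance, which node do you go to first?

Candidate routes:
624–628–609–646–641: 1.3+3.7+3.4+3.2 = 11.6
624–628–609–641: 1.3+3.7+8.9 = 13.9
624–628–657–641: 1.3+3.1+5.6 = 10
The minimum is 10 m via 624–628–657–641.
So from 624 the first move is to 628.

628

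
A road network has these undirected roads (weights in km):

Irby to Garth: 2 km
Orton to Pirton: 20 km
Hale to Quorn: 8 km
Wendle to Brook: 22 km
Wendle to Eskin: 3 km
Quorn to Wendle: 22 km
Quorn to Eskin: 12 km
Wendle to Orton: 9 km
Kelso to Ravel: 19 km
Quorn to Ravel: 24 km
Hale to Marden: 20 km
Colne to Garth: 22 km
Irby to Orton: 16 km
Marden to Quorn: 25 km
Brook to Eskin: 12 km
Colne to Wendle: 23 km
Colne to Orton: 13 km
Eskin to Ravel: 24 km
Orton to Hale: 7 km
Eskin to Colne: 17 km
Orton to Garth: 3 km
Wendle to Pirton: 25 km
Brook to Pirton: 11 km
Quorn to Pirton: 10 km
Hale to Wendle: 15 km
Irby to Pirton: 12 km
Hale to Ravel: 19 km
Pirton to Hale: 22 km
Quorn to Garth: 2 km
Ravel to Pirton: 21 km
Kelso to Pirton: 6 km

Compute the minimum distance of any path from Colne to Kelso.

34 km

Shortest distances from Colne:
Colne: 0
Orton: 13  (via Colne)
Garth: 16  (via Orton)
Eskin: 17  (via Colne)
Irby: 18  (via Garth)
Quorn: 18  (via Garth)
Wendle: 20  (via Eskin)
Hale: 20  (via Orton)
Pirton: 28  (via Quorn)
Brook: 29  (via Eskin)
Kelso: 34  (via Pirton)
Shortest route: Colne–Orton–Garth–Quorn–Pirton–Kelso = 34 km.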